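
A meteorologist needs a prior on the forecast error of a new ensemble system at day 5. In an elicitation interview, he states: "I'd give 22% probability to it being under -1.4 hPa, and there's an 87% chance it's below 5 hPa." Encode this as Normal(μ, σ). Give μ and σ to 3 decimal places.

The p-quantile of Normal(μ,σ) is μ + z_p·σ, with z_{0.22} = -0.7722 and z_{0.87} = 1.126.
Eliminate σ: μ = (z₂·x₁ − z₁·x₂)/(z₂ − z₁) = (1.126·-1.4 − (-0.7722)·5)/1.899 = 1.203.
Then σ = (x₂ − x₁)/(z₂ − z₁) = (5 − -1.4)/1.899 = 3.371.

μ = 1.203, σ = 3.371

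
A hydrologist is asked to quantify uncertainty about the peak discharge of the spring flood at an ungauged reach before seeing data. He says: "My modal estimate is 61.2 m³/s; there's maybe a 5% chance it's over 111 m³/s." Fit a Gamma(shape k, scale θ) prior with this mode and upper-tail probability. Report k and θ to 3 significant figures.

k ≈ 8.86, θ ≈ 7.79

Gamma(k,θ) with k>1 has mode (k−1)θ, so θ = 61.2/(k−1).
Need P(X < 111) = 0.95 with θ tied to k this way. Start at k = 2, θ = 61.2: P(X<111) ≈ 0.541.
Too low — raise k to concentrate. Iterating converges to k ≈ 8.86.
Then θ = 61.2/(8.86−1) ≈ 7.79.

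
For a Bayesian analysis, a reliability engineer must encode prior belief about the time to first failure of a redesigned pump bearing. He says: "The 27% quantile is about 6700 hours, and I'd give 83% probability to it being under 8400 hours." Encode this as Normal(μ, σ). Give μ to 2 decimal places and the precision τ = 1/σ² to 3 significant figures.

μ = 7364.84, τ = 8.5e-07

The p-quantile of Normal(μ,σ) is μ + z_p·σ, with z_{0.27} = -0.6128 and z_{0.83} = 0.9542.
Eliminate σ: μ = (z₂·x₁ − z₁·x₂)/(z₂ − z₁) = (0.9542·6700 − (-0.6128)·8400)/1.567 = 7364.84.
Then σ = (x₂ − x₁)/(z₂ − z₁) = (8400 − 6700)/1.567 = 1084.89.
Precision τ = 1/σ² = 1/1085² = 8.5e-07.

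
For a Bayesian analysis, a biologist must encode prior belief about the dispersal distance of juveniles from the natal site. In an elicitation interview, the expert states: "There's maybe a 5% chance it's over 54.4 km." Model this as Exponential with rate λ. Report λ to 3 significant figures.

P(T > 54.4) = e^(−λ·54.4) = 0.05, so λ = −ln(0.05)/54.4 = 0.0551.

λ ≈ 0.0551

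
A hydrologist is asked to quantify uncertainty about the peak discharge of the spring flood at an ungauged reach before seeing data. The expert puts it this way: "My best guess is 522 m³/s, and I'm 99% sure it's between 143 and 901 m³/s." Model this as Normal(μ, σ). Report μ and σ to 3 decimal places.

μ = 522.000, σ = 147.137

A symmetric 99% interval runs μ ± z·σ with z = 2.576.
Half-width = 379, so σ = 379/2.576 = 147.137.
μ is the stated best guess, 522.000.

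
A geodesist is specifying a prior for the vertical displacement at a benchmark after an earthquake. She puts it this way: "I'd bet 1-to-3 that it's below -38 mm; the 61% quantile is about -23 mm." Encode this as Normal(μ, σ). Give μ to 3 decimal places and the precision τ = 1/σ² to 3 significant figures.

For Normal(μ,σ), the p-quantile is μ + z_p·σ. Here z_{0.25} = -0.6745, z_{0.61} = 0.2793.
So -38 = μ − 0.6745σ and -23 = μ + 0.2793σ.
Subtracting: σ = (-23 − -38)/(0.2793 − (-0.6745)) = 15.726.
Then μ = -38 − (-0.6745)·15.726 = -27.393.
Precision τ = 1/σ² = 1/15.73² = 0.00404.

μ = -27.393, τ = 0.00404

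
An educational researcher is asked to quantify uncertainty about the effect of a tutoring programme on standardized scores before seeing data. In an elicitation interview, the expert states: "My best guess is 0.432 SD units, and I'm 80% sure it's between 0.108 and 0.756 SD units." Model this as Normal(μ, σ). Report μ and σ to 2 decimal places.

A symmetric 80% interval runs μ ± z·σ with z = 1.282.
Half-width = 0.324, so σ = 0.324/1.282 = 0.25.
μ is the stated best guess, 0.43.

μ = 0.43, σ = 0.25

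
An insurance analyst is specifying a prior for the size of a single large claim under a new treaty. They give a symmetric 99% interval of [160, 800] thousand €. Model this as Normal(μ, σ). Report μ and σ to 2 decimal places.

μ = 480.00, σ = 124.23

A symmetric 99% interval runs μ ± z·σ with z = 2.576.
Half-width = 320, so σ = 320/2.576 = 124.23.
μ is the interval midpoint, 480.00.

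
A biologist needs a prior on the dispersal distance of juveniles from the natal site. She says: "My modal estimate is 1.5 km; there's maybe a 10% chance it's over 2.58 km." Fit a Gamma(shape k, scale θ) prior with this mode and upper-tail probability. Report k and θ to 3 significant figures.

k ≈ 7.45, θ ≈ 0.233

Gamma(k,θ) with k>1 has mode (k−1)θ, so θ = 1.5/(k−1).
Need P(X < 2.58) = 0.9 with θ tied to k this way. Start at k = 2, θ = 1.5: P(X<2.58) ≈ 0.513.
Too low — raise k to concentrate. Iterating converges to k ≈ 7.45.
Then θ = 1.5/(7.45−1) ≈ 0.233.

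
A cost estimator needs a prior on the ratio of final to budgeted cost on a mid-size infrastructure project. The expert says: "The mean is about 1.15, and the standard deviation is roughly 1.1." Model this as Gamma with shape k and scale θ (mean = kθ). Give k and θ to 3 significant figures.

k ≈ 1.09, θ ≈ 1.05

For Gamma(k, scale θ): mean = kθ, variance = kθ², so CV = 1/√k.
CV = SD/mean = 1.1/1.15 = 0.9565, hence k = 1/CV² = 1.09.
Then θ = mean/k = 1.15/1.09 = 1.05.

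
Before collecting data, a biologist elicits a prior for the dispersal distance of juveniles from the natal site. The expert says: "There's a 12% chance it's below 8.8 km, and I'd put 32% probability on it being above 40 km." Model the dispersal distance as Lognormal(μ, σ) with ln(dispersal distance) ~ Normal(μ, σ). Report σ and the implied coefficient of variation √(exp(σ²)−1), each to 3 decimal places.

σ ≈ 0.922, CV ≈ 1.157

If T ~ Lognormal(μ,σ) then ln T ~ Normal(μ,σ), so the p-quantile of ln T is μ + z_p·σ.
ln(8.8) = 2.175 and ln(40) = 3.689; z_{0.12} = -1.175, z_{0.68} = 0.4677.
σ = (3.689 − 2.175)/(0.4677 − (-1.175)) = 0.922.
μ = 2.175 − (-1.175)·0.922 = 3.258.
CV = √(exp(σ²)−1) = √(exp(0.8496)−1) = 1.157.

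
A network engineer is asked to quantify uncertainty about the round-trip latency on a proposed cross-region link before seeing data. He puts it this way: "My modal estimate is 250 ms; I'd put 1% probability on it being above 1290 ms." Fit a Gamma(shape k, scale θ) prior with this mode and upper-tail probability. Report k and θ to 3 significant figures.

k ≈ 2.44, θ ≈ 173

Gamma(k,θ) with k>1 has mode (k−1)θ, so θ = 250/(k−1).
Need P(X < 1290) = 0.99 with θ tied to k this way. Start at k = 2, θ = 250: P(X<1290) ≈ 0.965.
Too low — raise k to concentrate. Iterating converges to k ≈ 2.44.
Then θ = 250/(2.44−1) ≈ 173.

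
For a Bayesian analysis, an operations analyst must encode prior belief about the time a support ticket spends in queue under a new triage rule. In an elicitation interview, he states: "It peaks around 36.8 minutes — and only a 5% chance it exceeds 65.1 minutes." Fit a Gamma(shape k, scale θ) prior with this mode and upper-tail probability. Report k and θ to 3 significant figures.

Gamma(k,θ) with k>1 has mode (k−1)θ, so θ = 36.8/(k−1).
Need P(X < 65.1) = 0.95 with θ tied to k this way. Start at k = 2, θ = 36.8: P(X<65.1) ≈ 0.528.
Too low — raise k to concentrate. Iterating converges to k ≈ 9.57.
Then θ = 36.8/(9.57−1) ≈ 4.29.

k ≈ 9.57, θ ≈ 4.29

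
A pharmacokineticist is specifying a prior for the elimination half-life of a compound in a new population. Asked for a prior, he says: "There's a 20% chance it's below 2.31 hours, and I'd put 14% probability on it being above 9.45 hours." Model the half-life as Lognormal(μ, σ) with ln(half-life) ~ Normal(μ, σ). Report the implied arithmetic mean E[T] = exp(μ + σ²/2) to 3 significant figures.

If T ~ Lognormal(μ,σ) then ln T ~ Normal(μ,σ), so the p-quantile of ln T is μ + z_p·σ.
ln(2.31) = 0.8372 and ln(9.45) = 2.246; z_{0.2} = -0.8416, z_{0.86} = 1.08.
σ = (2.246 − 0.8372)/(1.08 − (-0.8416)) = 0.733.
μ = 0.8372 − (-0.8416)·0.733 = 1.454.
E[T] = exp(μ + σ²/2) = exp(1.454 + 0.2686) = 5.6 hours.

E[T] ≈ 5.6 hours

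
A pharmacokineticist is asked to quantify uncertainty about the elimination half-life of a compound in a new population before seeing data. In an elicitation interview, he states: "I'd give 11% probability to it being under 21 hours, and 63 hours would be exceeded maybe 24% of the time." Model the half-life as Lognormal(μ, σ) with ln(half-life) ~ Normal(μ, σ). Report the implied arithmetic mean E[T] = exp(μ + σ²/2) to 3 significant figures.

If T ~ Lognormal(μ,σ) then ln T ~ Normal(μ,σ), so the p-quantile of ln T is μ + z_p·σ.
ln(21) = 3.045 and ln(63) = 4.143; z_{0.11} = -1.227, z_{0.76} = 0.7063.
σ = (4.143 − 3.045)/(0.7063 − (-1.227)) = 0.568.
μ = 3.045 − (-1.227)·0.568 = 3.742.
E[T] = exp(μ + σ²/2) = exp(3.742 + 0.1615) = 49.6 hours.

E[T] ≈ 49.6 hours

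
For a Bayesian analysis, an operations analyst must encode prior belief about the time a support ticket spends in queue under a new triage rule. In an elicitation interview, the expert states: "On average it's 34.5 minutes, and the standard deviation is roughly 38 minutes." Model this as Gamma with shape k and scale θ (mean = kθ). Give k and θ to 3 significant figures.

k ≈ 0.824, θ ≈ 41.9

For Gamma(k, scale θ): mean = kθ, variance = kθ², so CV = 1/√k.
CV = SD/mean = 38/34.5 = 1.101, hence k = 1/CV² = 0.824.
Then θ = mean/k = 34.5/0.824 = 41.9.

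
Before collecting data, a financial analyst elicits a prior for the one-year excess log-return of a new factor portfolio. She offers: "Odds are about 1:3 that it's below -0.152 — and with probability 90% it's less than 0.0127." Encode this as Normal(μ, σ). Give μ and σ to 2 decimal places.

For Normal(μ,σ), the p-quantile is μ + z_p·σ. Here z_{0.25} = -0.6745, z_{0.9} = 1.282.
So -0.152 = μ − 0.6745σ and 0.0127 = μ + 1.282σ.
Subtracting: σ = (0.0127 − -0.152)/(1.282 − (-0.6745)) = 0.08.
Then μ = -0.152 − (-0.6745)·0.08 = -0.10.

μ = -0.10, σ = 0.08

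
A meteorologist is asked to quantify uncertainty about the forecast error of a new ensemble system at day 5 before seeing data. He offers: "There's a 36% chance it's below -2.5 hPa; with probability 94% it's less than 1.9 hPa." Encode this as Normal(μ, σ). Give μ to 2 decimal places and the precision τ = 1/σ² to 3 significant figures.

The p-quantile of Normal(μ,σ) is μ + z_p·σ, with z_{0.36} = -0.3585 and z_{0.94} = 1.555.
Eliminate σ: μ = (z₂·x₁ − z₁·x₂)/(z₂ − z₁) = (1.555·-2.5 − (-0.3585)·1.9)/1.913 = -1.68.
Then σ = (x₂ − x₁)/(z₂ − z₁) = (1.9 − -2.5)/1.913 = 2.30.
Precision τ = 1/σ² = 1/2.3² = 0.189.

μ = -1.68, τ = 0.189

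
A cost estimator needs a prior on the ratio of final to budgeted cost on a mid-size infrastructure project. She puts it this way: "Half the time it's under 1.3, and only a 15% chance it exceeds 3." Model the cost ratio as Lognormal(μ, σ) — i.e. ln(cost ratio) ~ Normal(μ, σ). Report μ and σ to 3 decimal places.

μ ≈ 0.262, σ ≈ 0.807

If T ~ Lognormal(μ,σ) then ln T ~ Normal(μ,σ), so the p-quantile of ln T is μ + z_p·σ.
ln(1.3) = 0.2624 and ln(3) = 1.099; z_{0.5} = 0, z_{0.85} = 1.036.
σ = (1.099 − 0.2624)/(1.036 − (0)) = 0.807.
μ = 0.2624 − (0)·0.807 = 0.262.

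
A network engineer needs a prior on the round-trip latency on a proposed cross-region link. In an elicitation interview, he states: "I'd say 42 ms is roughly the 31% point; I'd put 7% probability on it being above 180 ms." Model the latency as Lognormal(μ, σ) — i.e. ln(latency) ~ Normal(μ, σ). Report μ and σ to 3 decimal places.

μ ≈ 4.104, σ ≈ 0.738

If T ~ Lognormal(μ,σ) then ln T ~ Normal(μ,σ), so the p-quantile of ln T is μ + z_p·σ.
ln(42) = 3.738 and ln(180) = 5.193; z_{0.31} = -0.4959, z_{0.93} = 1.476.
σ = (5.193 − 3.738)/(1.476 − (-0.4959)) = 0.738.
μ = 3.738 − (-0.4959)·0.738 = 4.104.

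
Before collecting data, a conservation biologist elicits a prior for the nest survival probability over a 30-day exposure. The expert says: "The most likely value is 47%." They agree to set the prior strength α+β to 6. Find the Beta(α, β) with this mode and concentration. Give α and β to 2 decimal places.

For α,β > 1 the Beta mode is (α−1)/(α+β−2). With α+β = 6, the mode is (α−1)/4.
Set (α−1)/4 = 0.47 → α = 1 + 0.47·4 = 2.88.
β = 6 − α = 3.12.

α = 2.88, β = 3.12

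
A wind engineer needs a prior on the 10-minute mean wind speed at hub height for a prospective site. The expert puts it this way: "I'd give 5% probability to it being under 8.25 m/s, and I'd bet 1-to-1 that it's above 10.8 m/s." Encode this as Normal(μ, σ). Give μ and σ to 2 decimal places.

For Normal(μ,σ), the p-quantile is μ + z_p·σ. Here z_{0.05} = -1.645, z_{0.5} = 0.
So 8.25 = μ − 1.645σ and 10.8 = μ + 0σ.
Subtracting: σ = (10.8 − 8.25)/(0 − (-1.645)) = 1.55.
Then μ = 8.25 − (-1.645)·1.55 = 10.80.

μ = 10.80, σ = 1.55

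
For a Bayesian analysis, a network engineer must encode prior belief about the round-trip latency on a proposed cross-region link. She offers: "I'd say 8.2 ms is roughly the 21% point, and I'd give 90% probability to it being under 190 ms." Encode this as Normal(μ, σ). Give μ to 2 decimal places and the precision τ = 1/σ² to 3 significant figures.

μ = 78.42, τ = 0.000132

The p-quantile of Normal(μ,σ) is μ + z_p·σ, with z_{0.21} = -0.8064 and z_{0.9} = 1.282.
Eliminate σ: μ = (z₂·x₁ − z₁·x₂)/(z₂ − z₁) = (1.282·8.2 − (-0.8064)·190)/2.088 = 78.42.
Then σ = (x₂ − x₁)/(z₂ − z₁) = (190 − 8.2)/2.088 = 87.07.
Precision τ = 1/σ² = 1/87.07² = 0.000132.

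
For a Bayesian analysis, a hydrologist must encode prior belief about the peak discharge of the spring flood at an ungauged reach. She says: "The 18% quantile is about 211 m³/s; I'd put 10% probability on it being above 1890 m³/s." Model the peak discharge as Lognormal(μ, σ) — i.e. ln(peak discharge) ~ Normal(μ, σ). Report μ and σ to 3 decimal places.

μ ≈ 6.265, σ ≈ 0.998

If T ~ Lognormal(μ,σ) then ln T ~ Normal(μ,σ), so the p-quantile of ln T is μ + z_p·σ.
ln(211) = 5.352 and ln(1890) = 7.544; z_{0.18} = -0.9154, z_{0.9} = 1.282.
σ = (7.544 − 5.352)/(1.282 − (-0.9154)) = 0.998.
μ = 5.352 − (-0.9154)·0.998 = 6.265.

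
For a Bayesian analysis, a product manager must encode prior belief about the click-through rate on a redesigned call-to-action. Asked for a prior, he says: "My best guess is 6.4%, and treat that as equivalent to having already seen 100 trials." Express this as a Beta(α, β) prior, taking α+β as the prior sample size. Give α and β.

α = 6.4, β = 93.6

Under the effective-sample-size interpretation, Beta(α, β) has prior mean α/(α+β) and prior sample size α+β.
So α+β = 100 and α/(α+β) = 0.064, giving α = 0.064·100 = 6.4 and β = 100 − 6.4 = 93.6.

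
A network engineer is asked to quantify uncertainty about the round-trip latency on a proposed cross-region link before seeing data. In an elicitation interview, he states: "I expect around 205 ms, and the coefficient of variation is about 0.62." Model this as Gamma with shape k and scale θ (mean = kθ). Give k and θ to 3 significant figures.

For Gamma(k, scale θ): mean = kθ, variance = kθ², so CV = 1/√k.
CV = 0.62, hence k = 1/CV² = 2.6.
Then θ = mean/k = 205/2.6 = 78.8.

k ≈ 2.6, θ ≈ 78.8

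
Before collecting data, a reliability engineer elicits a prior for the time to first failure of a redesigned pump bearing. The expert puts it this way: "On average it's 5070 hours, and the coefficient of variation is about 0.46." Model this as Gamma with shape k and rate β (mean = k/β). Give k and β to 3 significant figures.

k ≈ 4.73, β ≈ 0.000932

For Gamma(k, rate β): mean = k/β, variance = k/β², so CV = 1/√k.
CV = 0.46, hence k = 1/CV² = 4.73.
Then β = k/mean = 4.73/5070 = 0.000932.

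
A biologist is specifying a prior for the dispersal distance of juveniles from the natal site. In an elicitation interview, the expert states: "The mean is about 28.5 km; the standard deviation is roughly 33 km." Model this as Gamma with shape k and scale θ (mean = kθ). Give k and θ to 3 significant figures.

For Gamma(k, scale θ): mean = kθ, variance = kθ², so CV = 1/√k.
CV = SD/mean = 33/28.5 = 1.158, hence k = 1/CV² = 0.746.
Then θ = mean/k = 28.5/0.746 = 38.2.

k ≈ 0.746, θ ≈ 38.2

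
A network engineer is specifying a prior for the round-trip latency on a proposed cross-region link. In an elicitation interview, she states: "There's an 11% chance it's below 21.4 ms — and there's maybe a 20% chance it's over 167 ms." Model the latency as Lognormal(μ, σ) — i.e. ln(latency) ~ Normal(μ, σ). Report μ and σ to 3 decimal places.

If T ~ Lognormal(μ,σ) then ln T ~ Normal(μ,σ), so the p-quantile of ln T is μ + z_p·σ.
ln(21.4) = 3.063 and ln(167) = 5.118; z_{0.11} = -1.227, z_{0.8} = 0.8416.
σ = (5.118 − 3.063)/(0.8416 − (-1.227)) = 0.993.
μ = 3.063 − (-1.227)·0.993 = 4.282.

μ ≈ 4.282, σ ≈ 0.993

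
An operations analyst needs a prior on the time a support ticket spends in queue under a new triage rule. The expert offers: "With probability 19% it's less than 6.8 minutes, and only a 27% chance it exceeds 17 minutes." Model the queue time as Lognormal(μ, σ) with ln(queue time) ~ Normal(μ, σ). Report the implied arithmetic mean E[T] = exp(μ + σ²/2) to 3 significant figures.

If T ~ Lognormal(μ,σ) then ln T ~ Normal(μ,σ), so the p-quantile of ln T is μ + z_p·σ.
ln(6.8) = 1.917 and ln(17) = 2.833; z_{0.19} = -0.8779, z_{0.73} = 0.6128.
σ = (2.833 − 1.917)/(0.6128 − (-0.8779)) = 0.615.
μ = 1.917 − (-0.8779)·0.615 = 2.457.
E[T] = exp(μ + σ²/2) = exp(2.457 + 0.1889) = 14.1 minutes.

E[T] ≈ 14.1 minutes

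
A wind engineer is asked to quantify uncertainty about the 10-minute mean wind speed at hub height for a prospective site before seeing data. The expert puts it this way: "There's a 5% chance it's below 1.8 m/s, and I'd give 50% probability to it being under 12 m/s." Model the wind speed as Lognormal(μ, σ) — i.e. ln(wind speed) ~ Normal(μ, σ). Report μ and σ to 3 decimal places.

If T ~ Lognormal(μ,σ) then ln T ~ Normal(μ,σ), so the p-quantile of ln T is μ + z_p·σ.
ln(1.8) = 0.5878 and ln(12) = 2.485; z_{0.05} = -1.645, z_{0.5} = 0.
σ = (2.485 − 0.5878)/(0 − (-1.645)) = 1.153.
μ = 0.5878 − (-1.645)·1.153 = 2.485.

μ ≈ 2.485, σ ≈ 1.153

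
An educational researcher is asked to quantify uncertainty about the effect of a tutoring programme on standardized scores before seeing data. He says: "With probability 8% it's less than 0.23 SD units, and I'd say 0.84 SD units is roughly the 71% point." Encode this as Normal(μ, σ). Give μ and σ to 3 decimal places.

μ = 0.668, σ = 0.311

For Normal(μ,σ), the p-quantile is μ + z_p·σ. Here z_{0.08} = -1.405, z_{0.71} = 0.5534.
So 0.23 = μ − 1.405σ and 0.84 = μ + 0.5534σ.
Subtracting: σ = (0.84 − 0.23)/(0.5534 − (-1.405)) = 0.311.
Then μ = 0.23 − (-1.405)·0.311 = 0.668.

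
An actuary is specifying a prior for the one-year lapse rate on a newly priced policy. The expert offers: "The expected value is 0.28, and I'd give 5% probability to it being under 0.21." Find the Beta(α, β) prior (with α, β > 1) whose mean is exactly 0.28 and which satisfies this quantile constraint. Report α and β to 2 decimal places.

α ≈ 28.79, β ≈ 74.04

With mean 0.28 fixed, write α = 0.28s, β = 0.72s where s = α+β.
Need P(θ < 0.21) = 0.05 under Beta(0.28s, 0.72s). Normal approximation: (q−m)/√(m(1−m)/s) ≈ z_{0.05} = -1.64, so s ≈ 0.28·0.72·(-1.64)²/(0.21−0.28)² = 111.3.
At s = 111.3: P(θ<0.21) ≈ 0.043. Adjusting to match 0.05 gives s ≈ 102.84.
So α = 0.28·102.84 ≈ 28.79, β = 0.72·102.84 ≈ 74.04.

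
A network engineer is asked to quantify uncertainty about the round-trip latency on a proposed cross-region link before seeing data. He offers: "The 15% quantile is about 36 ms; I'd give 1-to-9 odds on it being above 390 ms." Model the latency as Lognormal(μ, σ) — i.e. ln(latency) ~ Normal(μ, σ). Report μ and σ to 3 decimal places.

If T ~ Lognormal(μ,σ) then ln T ~ Normal(μ,σ), so the p-quantile of ln T is μ + z_p·σ.
ln(36) = 3.584 and ln(390) = 5.966; z_{0.15} = -1.036, z_{0.9} = 1.282.
σ = (5.966 − 3.584)/(1.282 − (-1.036)) = 1.028.
μ = 3.584 − (-1.036)·1.028 = 4.649.

μ ≈ 4.649, σ ≈ 1.028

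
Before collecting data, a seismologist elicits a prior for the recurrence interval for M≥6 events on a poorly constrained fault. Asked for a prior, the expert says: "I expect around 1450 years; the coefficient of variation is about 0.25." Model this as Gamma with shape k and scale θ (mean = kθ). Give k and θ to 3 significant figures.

For Gamma(k, scale θ): mean = kθ, variance = kθ², so CV = 1/√k.
CV = 0.25, hence k = 1/CV² = 16.
Then θ = mean/k = 1450/16 = 90.6.

k ≈ 16, θ ≈ 90.6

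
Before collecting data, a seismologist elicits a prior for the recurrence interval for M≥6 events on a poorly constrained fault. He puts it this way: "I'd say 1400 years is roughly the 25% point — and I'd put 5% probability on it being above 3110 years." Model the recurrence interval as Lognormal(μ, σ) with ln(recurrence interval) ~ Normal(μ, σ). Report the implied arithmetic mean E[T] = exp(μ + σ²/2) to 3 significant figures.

E[T] ≈ 1870 years

If T ~ Lognormal(μ,σ) then ln T ~ Normal(μ,σ), so the p-quantile of ln T is μ + z_p·σ.
ln(1400) = 7.244 and ln(3110) = 8.042; z_{0.25} = -0.6745, z_{0.95} = 1.645.
σ = (8.042 − 7.244)/(1.645 − (-0.6745)) = 0.344.
μ = 7.244 − (-0.6745)·0.344 = 7.476.
E[T] = exp(μ + σ²/2) = exp(7.476 + 0.0592) = 1870 years.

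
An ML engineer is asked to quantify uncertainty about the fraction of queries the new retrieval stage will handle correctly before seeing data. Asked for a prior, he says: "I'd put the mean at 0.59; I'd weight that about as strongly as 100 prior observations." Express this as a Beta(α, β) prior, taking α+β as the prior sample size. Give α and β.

Under the effective-sample-size interpretation, Beta(α, β) has prior mean α/(α+β) and prior sample size α+β.
So α+β = 100 and α/(α+β) = 0.59, giving α = 0.59·100 = 59 and β = 100 − 59 = 41.

α = 59, β = 41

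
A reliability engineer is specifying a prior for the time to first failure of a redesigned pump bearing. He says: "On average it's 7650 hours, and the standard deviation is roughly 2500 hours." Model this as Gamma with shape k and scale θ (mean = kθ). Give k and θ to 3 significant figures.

k ≈ 9.36, θ ≈ 817

For Gamma(k, scale θ): mean = kθ, variance = kθ², so CV = 1/√k.
CV = SD/mean = 2500/7650 = 0.3268, hence k = 1/CV² = 9.36.
Then θ = mean/k = 7650/9.36 = 817.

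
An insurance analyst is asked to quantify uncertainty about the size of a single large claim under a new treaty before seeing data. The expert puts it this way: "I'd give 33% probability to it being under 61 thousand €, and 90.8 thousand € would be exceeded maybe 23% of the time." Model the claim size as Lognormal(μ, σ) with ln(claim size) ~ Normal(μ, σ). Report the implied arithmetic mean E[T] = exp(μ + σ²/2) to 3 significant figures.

E[T] ≈ 74.9 thousand €

If T ~ Lognormal(μ,σ) then ln T ~ Normal(μ,σ), so the p-quantile of ln T is μ + z_p·σ.
ln(61) = 4.111 and ln(90.8) = 4.509; z_{0.33} = -0.4399, z_{0.77} = 0.7388.
σ = (4.509 − 4.111)/(0.7388 − (-0.4399)) = 0.337.
μ = 4.111 − (-0.4399)·0.337 = 4.259.
E[T] = exp(μ + σ²/2) = exp(4.259 + 0.0569) = 74.9 thousand €.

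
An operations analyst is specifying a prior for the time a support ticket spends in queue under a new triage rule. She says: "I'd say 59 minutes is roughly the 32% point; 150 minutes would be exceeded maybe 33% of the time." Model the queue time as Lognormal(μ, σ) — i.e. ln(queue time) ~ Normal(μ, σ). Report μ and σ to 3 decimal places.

μ ≈ 4.558, σ ≈ 1.028

If T ~ Lognormal(μ,σ) then ln T ~ Normal(μ,σ), so the p-quantile of ln T is μ + z_p·σ.
ln(59) = 4.078 and ln(150) = 5.011; z_{0.32} = -0.4677, z_{0.67} = 0.4399.
σ = (5.011 − 4.078)/(0.4399 − (-0.4677)) = 1.028.
μ = 4.078 − (-0.4677)·1.028 = 4.558.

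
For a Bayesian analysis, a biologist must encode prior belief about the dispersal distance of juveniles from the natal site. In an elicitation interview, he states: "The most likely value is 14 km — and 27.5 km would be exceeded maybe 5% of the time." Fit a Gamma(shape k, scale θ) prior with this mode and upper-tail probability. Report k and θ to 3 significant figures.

Gamma(k,θ) with k>1 has mode (k−1)θ, so θ = 14/(k−1).
Need P(X < 27.5) = 0.95 with θ tied to k this way. Start at k = 2, θ = 14: P(X<27.5) ≈ 0.584.
Too low — raise k to concentrate. Iterating converges to k ≈ 7.09.
Then θ = 14/(7.09−1) ≈ 2.3.

k ≈ 7.09, θ ≈ 2.3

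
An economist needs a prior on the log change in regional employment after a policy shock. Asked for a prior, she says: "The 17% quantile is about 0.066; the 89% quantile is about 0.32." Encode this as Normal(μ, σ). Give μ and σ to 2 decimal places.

For Normal(μ,σ), the p-quantile is μ + z_p·σ. Here z_{0.17} = -0.9542, z_{0.89} = 1.227.
So 0.066 = μ − 0.9542σ and 0.32 = μ + 1.227σ.
Subtracting: σ = (0.32 − 0.066)/(1.227 − (-0.9542)) = 0.12.
Then μ = 0.066 − (-0.9542)·0.12 = 0.18.

μ = 0.18, σ = 0.12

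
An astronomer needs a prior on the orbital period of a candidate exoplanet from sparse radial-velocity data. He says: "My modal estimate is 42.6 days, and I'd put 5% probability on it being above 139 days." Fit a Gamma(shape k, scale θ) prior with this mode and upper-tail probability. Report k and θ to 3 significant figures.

Gamma(k,θ) with k>1 has mode (k−1)θ, so θ = 42.6/(k−1).
Need P(X < 139) = 0.95 with θ tied to k this way. Start at k = 2, θ = 42.6: P(X<139) ≈ 0.837.
Too low — raise k to concentrate. Iterating converges to k ≈ 2.87.
Then θ = 42.6/(2.87−1) ≈ 22.8.

k ≈ 2.87, θ ≈ 22.8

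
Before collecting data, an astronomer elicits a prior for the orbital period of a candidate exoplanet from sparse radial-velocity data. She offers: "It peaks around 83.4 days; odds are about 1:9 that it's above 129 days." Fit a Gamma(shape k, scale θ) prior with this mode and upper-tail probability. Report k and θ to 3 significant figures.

Gamma(k,θ) with k>1 has mode (k−1)θ, so θ = 83.4/(k−1).
Need P(X < 129) = 0.9 with θ tied to k this way. Start at k = 2, θ = 83.4: P(X<129) ≈ 0.458.
Too low — raise k to concentrate. Iterating converges to k ≈ 10.8.
Then θ = 83.4/(10.8−1) ≈ 8.49.

k ≈ 10.8, θ ≈ 8.49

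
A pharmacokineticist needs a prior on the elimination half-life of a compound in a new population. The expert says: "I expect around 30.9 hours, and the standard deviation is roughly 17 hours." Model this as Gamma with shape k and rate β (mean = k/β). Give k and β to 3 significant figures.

For Gamma(k, rate β): mean = k/β, variance = k/β², so CV = 1/√k.
CV = SD/mean = 17/30.9 = 0.5502, hence k = 1/CV² = 3.3.
Then β = k/mean = 3.3/30.9 = 0.107.

k ≈ 3.3, β ≈ 0.107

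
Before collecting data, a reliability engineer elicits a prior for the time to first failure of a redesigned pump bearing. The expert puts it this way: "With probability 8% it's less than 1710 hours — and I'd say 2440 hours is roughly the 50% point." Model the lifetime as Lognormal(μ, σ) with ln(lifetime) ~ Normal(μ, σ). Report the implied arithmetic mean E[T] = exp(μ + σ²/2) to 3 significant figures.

E[T] ≈ 2520 hours

If T ~ Lognormal(μ,σ) then ln T ~ Normal(μ,σ), so the p-quantile of ln T is μ + z_p·σ.
ln(1710) = 7.444 and ln(2440) = 7.8; z_{0.08} = -1.405, z_{0.5} = 0.
σ = (7.8 − 7.444)/(0 − (-1.405)) = 0.253.
μ = 7.444 − (-1.405)·0.253 = 7.800.
E[T] = exp(μ + σ²/2) = exp(7.800 + 0.0320) = 2520 hours.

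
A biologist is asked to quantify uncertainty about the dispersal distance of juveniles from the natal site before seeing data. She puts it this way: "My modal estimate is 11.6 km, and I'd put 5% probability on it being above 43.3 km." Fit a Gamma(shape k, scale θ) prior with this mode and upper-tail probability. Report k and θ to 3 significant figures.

Gamma(k,θ) with k>1 has mode (k−1)θ, so θ = 11.6/(k−1).
Need P(X < 43.3) = 0.95 with θ tied to k this way. Start at k = 2, θ = 11.6: P(X<43.3) ≈ 0.887.
Too low — raise k to concentrate. Iterating converges to k ≈ 2.47.
Then θ = 11.6/(2.47−1) ≈ 7.89.

k ≈ 2.47, θ ≈ 7.89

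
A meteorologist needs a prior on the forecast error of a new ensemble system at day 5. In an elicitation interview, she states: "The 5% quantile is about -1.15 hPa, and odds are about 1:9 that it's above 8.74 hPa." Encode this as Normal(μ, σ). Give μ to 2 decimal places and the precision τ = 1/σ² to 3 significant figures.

For Normal(μ,σ), the p-quantile is μ + z_p·σ. Here z_{0.05} = -1.645, z_{0.9} = 1.282.
So -1.15 = μ − 1.645σ and 8.74 = μ + 1.282σ.
Subtracting: σ = (8.74 − -1.15)/(1.282 − (-1.645)) = 3.38.
Then μ = -1.15 − (-1.645)·3.38 = 4.41.
Precision τ = 1/σ² = 1/3.38² = 0.0876.

μ = 4.41, τ = 0.0876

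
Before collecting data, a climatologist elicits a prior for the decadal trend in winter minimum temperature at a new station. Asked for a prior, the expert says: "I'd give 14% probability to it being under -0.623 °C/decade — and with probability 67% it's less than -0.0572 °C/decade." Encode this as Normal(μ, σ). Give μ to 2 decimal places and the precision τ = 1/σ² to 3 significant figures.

μ = -0.22, τ = 7.22

For Normal(μ,σ), the p-quantile is μ + z_p·σ. Here z_{0.14} = -1.08, z_{0.67} = 0.4399.
So -0.623 = μ − 1.08σ and -0.0572 = μ + 0.4399σ.
Subtracting: σ = (-0.0572 − -0.623)/(0.4399 − (-1.08)) = 0.37.
Then μ = -0.623 − (-1.08)·0.37 = -0.22.
Precision τ = 1/σ² = 1/0.3722² = 7.22.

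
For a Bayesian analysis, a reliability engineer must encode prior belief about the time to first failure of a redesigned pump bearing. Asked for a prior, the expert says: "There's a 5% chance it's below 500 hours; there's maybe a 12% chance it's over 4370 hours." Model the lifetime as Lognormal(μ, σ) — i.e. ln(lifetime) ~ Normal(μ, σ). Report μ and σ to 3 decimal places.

If T ~ Lognormal(μ,σ) then ln T ~ Normal(μ,σ), so the p-quantile of ln T is μ + z_p·σ.
ln(500) = 6.215 and ln(4370) = 8.383; z_{0.05} = -1.645, z_{0.88} = 1.175.
σ = (8.383 − 6.215)/(1.175 − (-1.645)) = 0.769.
μ = 6.215 − (-1.645)·0.769 = 7.479.

μ ≈ 7.479, σ ≈ 0.769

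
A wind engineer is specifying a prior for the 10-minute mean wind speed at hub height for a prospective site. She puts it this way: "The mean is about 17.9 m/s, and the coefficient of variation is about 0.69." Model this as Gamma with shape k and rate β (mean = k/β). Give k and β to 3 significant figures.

For Gamma(k, rate β): mean = k/β, variance = k/β², so CV = 1/√k.
CV = 0.69, hence k = 1/CV² = 2.1.
Then β = k/mean = 2.1/17.9 = 0.117.

k ≈ 2.1, β ≈ 0.117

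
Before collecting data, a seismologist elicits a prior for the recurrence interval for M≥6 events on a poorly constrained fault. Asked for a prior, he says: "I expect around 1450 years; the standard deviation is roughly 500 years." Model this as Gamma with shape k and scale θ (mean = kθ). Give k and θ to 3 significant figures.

For Gamma(k, scale θ): mean = kθ, variance = kθ², so CV = 1/√k.
CV = SD/mean = 500/1450 = 0.3448, hence k = 1/CV² = 8.41.
Then θ = mean/k = 1450/8.41 = 172.

k ≈ 8.41, θ ≈ 172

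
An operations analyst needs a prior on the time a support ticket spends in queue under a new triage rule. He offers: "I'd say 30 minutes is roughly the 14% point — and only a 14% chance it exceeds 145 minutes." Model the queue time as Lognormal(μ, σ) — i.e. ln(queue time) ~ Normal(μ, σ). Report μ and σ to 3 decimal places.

μ ≈ 4.189, σ ≈ 0.729

If T ~ Lognormal(μ,σ) then ln T ~ Normal(μ,σ), so the p-quantile of ln T is μ + z_p·σ.
ln(30) = 3.401 and ln(145) = 4.977; z_{0.14} = -1.08, z_{0.86} = 1.08.
σ = (4.977 − 3.401)/(1.08 − (-1.08)) = 0.729.
μ = 3.401 − (-1.08)·0.729 = 4.189.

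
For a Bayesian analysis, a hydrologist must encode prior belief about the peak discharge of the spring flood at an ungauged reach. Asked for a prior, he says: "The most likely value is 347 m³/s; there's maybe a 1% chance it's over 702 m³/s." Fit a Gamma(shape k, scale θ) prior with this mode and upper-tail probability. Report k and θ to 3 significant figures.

Gamma(k,θ) with k>1 has mode (k−1)θ, so θ = 347/(k−1).
Need P(X < 702) = 0.99 with θ tied to k this way. Start at k = 2, θ = 347: P(X<702) ≈ 0.600.
Too low — raise k to concentrate. Iterating converges to k ≈ 10.9.
Then θ = 347/(10.9−1) ≈ 35.2.

k ≈ 10.9, θ ≈ 35.2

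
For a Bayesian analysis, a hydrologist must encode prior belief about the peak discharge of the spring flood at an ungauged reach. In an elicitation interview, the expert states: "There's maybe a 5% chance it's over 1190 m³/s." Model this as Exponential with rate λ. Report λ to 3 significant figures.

λ ≈ 0.00252

P(T > 1190.0) = e^(−λ·1190.0) = 0.05, so λ = −ln(0.05)/1190.0 = 0.00252.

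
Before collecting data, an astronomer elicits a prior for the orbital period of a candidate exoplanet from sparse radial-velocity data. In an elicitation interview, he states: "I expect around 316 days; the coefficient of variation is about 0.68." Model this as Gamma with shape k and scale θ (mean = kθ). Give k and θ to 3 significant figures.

k ≈ 2.16, θ ≈ 146

For Gamma(k, scale θ): mean = kθ, variance = kθ², so CV = 1/√k.
CV = 0.68, hence k = 1/CV² = 2.16.
Then θ = mean/k = 316/2.16 = 146.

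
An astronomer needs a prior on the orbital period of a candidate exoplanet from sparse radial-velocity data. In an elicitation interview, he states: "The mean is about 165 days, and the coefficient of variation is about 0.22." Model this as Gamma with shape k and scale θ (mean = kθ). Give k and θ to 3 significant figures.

For Gamma(k, scale θ): mean = kθ, variance = kθ², so CV = 1/√k.
CV = 0.22, hence k = 1/CV² = 20.7.
Then θ = mean/k = 165/20.7 = 7.99.

k ≈ 20.7, θ ≈ 7.99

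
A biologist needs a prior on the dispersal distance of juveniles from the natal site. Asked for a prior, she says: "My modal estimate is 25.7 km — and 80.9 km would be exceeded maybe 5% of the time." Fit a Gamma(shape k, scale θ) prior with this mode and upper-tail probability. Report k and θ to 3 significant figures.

Gamma(k,θ) with k>1 has mode (k−1)θ, so θ = 25.7/(k−1).
Need P(X < 80.9) = 0.95 with θ tied to k this way. Start at k = 2, θ = 25.7: P(X<80.9) ≈ 0.822.
Too low — raise k to concentrate. Iterating converges to k ≈ 3.
Then θ = 25.7/(3−1) ≈ 12.8.

k ≈ 3, θ ≈ 12.8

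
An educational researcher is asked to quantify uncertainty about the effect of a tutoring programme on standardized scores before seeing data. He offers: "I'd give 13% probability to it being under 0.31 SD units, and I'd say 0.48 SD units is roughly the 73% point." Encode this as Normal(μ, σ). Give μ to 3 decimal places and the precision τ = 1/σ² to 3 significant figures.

μ = 0.420, τ = 105

The p-quantile of Normal(μ,σ) is μ + z_p·σ, with z_{0.13} = -1.126 and z_{0.73} = 0.6128.
Eliminate σ: μ = (z₂·x₁ − z₁·x₂)/(z₂ − z₁) = (0.6128·0.31 − (-1.126)·0.48)/1.739 = 0.420.
Then σ = (x₂ − x₁)/(z₂ − z₁) = (0.48 − 0.31)/1.739 = 0.098.
Precision τ = 1/σ² = 1/0.09775² = 105.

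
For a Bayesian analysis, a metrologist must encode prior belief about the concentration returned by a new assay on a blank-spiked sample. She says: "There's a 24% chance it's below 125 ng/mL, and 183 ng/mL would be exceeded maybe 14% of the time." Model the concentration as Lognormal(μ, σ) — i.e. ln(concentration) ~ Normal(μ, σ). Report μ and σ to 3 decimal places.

μ ≈ 4.979, σ ≈ 0.213

If T ~ Lognormal(μ,σ) then ln T ~ Normal(μ,σ), so the p-quantile of ln T is μ + z_p·σ.
ln(125) = 4.828 and ln(183) = 5.209; z_{0.24} = -0.7063, z_{0.86} = 1.08.
σ = (5.209 − 4.828)/(1.08 − (-0.7063)) = 0.213.
μ = 4.828 − (-0.7063)·0.213 = 4.979.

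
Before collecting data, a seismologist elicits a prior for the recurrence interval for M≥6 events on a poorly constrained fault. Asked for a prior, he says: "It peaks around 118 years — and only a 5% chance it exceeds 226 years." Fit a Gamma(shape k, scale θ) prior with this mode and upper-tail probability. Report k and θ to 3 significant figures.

Gamma(k,θ) with k>1 has mode (k−1)θ, so θ = 118/(k−1).
Need P(X < 226) = 0.95 with θ tied to k this way. Start at k = 2, θ = 118: P(X<226) ≈ 0.571.
Too low — raise k to concentrate. Iterating converges to k ≈ 7.58.
Then θ = 118/(7.58−1) ≈ 17.9.

k ≈ 7.58, θ ≈ 17.9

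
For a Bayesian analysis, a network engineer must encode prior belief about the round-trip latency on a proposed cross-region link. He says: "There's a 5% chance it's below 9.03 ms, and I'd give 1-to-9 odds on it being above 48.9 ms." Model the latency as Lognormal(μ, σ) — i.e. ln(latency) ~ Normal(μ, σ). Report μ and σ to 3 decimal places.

If T ~ Lognormal(μ,σ) then ln T ~ Normal(μ,σ), so the p-quantile of ln T is μ + z_p·σ.
ln(9.03) = 2.201 and ln(48.9) = 3.89; z_{0.05} = -1.645, z_{0.9} = 1.282.
σ = (3.89 − 2.201)/(1.282 − (-1.645)) = 0.577.
μ = 2.201 − (-1.645)·0.577 = 3.150.

μ ≈ 3.150, σ ≈ 0.577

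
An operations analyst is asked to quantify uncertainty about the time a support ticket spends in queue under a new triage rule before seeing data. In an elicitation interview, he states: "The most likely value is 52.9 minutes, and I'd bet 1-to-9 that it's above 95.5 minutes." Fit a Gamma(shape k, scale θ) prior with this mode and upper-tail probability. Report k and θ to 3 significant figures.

k ≈ 6.46, θ ≈ 9.69

Gamma(k,θ) with k>1 has mode (k−1)θ, so θ = 52.9/(k−1).
Need P(X < 95.5) = 0.9 with θ tied to k this way. Start at k = 2, θ = 52.9: P(X<95.5) ≈ 0.539.
Too low — raise k to concentrate. Iterating converges to k ≈ 6.46.
Then θ = 52.9/(6.46−1) ≈ 9.69.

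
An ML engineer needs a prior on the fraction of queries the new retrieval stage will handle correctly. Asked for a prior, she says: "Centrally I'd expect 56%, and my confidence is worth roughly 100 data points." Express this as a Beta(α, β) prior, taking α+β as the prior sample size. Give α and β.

Under the effective-sample-size interpretation, Beta(α, β) has prior mean α/(α+β) and prior sample size α+β.
So α+β = 100 and α/(α+β) = 0.56, giving α = 0.56·100 = 56 and β = 100 − 56 = 44.

α = 56, β = 44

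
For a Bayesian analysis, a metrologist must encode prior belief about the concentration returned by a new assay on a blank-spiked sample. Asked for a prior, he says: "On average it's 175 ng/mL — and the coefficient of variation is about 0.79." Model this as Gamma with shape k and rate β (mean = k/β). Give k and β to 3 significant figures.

k ≈ 1.6, β ≈ 0.00916

For Gamma(k, rate β): mean = k/β, variance = k/β², so CV = 1/√k.
CV = 0.79, hence k = 1/CV² = 1.6.
Then β = k/mean = 1.6/175 = 0.00916.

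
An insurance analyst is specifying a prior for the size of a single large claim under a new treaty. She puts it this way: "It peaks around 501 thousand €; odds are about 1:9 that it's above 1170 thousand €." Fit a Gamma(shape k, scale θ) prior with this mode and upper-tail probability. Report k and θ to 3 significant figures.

k ≈ 3.67, θ ≈ 187

Gamma(k,θ) with k>1 has mode (k−1)θ, so θ = 501/(k−1).
Need P(X < 1170) = 0.9 with θ tied to k this way. Start at k = 2, θ = 501: P(X<1170) ≈ 0.677.
Too low — raise k to concentrate. Iterating converges to k ≈ 3.67.
Then θ = 501/(3.67−1) ≈ 187.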